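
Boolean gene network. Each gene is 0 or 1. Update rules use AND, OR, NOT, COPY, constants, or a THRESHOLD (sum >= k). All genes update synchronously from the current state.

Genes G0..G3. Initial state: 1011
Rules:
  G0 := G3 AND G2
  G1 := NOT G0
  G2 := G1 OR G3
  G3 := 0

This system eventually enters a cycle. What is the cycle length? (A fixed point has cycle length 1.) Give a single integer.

Answer: 1

Derivation:
Step 0: 1011
Step 1: G0=G3&G2=1&1=1 G1=NOT G0=NOT 1=0 G2=G1|G3=0|1=1 G3=0(const) -> 1010
Step 2: G0=G3&G2=0&1=0 G1=NOT G0=NOT 1=0 G2=G1|G3=0|0=0 G3=0(const) -> 0000
Step 3: G0=G3&G2=0&0=0 G1=NOT G0=NOT 0=1 G2=G1|G3=0|0=0 G3=0(const) -> 0100
Step 4: G0=G3&G2=0&0=0 G1=NOT G0=NOT 0=1 G2=G1|G3=1|0=1 G3=0(const) -> 0110
Step 5: G0=G3&G2=0&1=0 G1=NOT G0=NOT 0=1 G2=G1|G3=1|0=1 G3=0(const) -> 0110
State from step 5 equals state from step 4 -> cycle length 1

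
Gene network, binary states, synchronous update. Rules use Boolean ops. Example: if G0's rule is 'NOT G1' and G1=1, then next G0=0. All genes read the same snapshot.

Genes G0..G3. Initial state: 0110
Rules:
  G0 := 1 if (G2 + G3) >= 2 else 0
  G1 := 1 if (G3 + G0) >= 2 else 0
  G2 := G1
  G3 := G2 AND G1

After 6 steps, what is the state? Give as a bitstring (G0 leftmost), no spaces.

Step 1: G0=(1+0>=2)=0 G1=(0+0>=2)=0 G2=G1=1 G3=G2&G1=1&1=1 -> 0011
Step 2: G0=(1+1>=2)=1 G1=(1+0>=2)=0 G2=G1=0 G3=G2&G1=1&0=0 -> 1000
Step 3: G0=(0+0>=2)=0 G1=(0+1>=2)=0 G2=G1=0 G3=G2&G1=0&0=0 -> 0000
Step 4: G0=(0+0>=2)=0 G1=(0+0>=2)=0 G2=G1=0 G3=G2&G1=0&0=0 -> 0000
Step 5: G0=(0+0>=2)=0 G1=(0+0>=2)=0 G2=G1=0 G3=G2&G1=0&0=0 -> 0000
Step 6: G0=(0+0>=2)=0 G1=(0+0>=2)=0 G2=G1=0 G3=G2&G1=0&0=0 -> 0000

0000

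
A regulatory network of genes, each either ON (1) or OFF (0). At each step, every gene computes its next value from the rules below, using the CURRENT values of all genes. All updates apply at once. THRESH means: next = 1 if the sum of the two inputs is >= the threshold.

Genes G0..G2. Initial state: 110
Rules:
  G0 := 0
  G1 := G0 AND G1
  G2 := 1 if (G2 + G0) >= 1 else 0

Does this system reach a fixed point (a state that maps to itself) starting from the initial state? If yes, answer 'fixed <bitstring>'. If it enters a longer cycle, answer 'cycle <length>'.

Step 0: 110
Step 1: G0=0(const) G1=G0&G1=1&1=1 G2=(0+1>=1)=1 -> 011
Step 2: G0=0(const) G1=G0&G1=0&1=0 G2=(1+0>=1)=1 -> 001
Step 3: G0=0(const) G1=G0&G1=0&0=0 G2=(1+0>=1)=1 -> 001
Fixed point reached at step 2: 001

Answer: fixed 001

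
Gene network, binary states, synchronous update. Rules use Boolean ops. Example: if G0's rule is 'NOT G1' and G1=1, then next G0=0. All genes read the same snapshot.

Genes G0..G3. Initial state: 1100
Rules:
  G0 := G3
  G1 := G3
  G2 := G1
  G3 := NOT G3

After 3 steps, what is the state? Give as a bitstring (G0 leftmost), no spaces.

Step 1: G0=G3=0 G1=G3=0 G2=G1=1 G3=NOT G3=NOT 0=1 -> 0011
Step 2: G0=G3=1 G1=G3=1 G2=G1=0 G3=NOT G3=NOT 1=0 -> 1100
Step 3: G0=G3=0 G1=G3=0 G2=G1=1 G3=NOT G3=NOT 0=1 -> 0011

0011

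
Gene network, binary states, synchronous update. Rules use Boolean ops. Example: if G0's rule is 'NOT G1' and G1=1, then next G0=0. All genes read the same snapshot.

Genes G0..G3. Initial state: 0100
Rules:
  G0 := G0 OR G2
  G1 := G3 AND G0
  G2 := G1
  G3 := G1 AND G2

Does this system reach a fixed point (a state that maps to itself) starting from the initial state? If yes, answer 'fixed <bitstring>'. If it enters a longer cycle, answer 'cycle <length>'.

Answer: fixed 1000

Derivation:
Step 0: 0100
Step 1: G0=G0|G2=0|0=0 G1=G3&G0=0&0=0 G2=G1=1 G3=G1&G2=1&0=0 -> 0010
Step 2: G0=G0|G2=0|1=1 G1=G3&G0=0&0=0 G2=G1=0 G3=G1&G2=0&1=0 -> 1000
Step 3: G0=G0|G2=1|0=1 G1=G3&G0=0&1=0 G2=G1=0 G3=G1&G2=0&0=0 -> 1000
Fixed point reached at step 2: 1000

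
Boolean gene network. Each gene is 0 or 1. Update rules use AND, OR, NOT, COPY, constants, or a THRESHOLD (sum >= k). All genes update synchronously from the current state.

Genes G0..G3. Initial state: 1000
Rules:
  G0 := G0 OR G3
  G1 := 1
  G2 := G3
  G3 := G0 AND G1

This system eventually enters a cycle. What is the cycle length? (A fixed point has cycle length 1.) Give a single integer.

Answer: 1

Derivation:
Step 0: 1000
Step 1: G0=G0|G3=1|0=1 G1=1(const) G2=G3=0 G3=G0&G1=1&0=0 -> 1100
Step 2: G0=G0|G3=1|0=1 G1=1(const) G2=G3=0 G3=G0&G1=1&1=1 -> 1101
Step 3: G0=G0|G3=1|1=1 G1=1(const) G2=G3=1 G3=G0&G1=1&1=1 -> 1111
Step 4: G0=G0|G3=1|1=1 G1=1(const) G2=G3=1 G3=G0&G1=1&1=1 -> 1111
State from step 4 equals state from step 3 -> cycle length 1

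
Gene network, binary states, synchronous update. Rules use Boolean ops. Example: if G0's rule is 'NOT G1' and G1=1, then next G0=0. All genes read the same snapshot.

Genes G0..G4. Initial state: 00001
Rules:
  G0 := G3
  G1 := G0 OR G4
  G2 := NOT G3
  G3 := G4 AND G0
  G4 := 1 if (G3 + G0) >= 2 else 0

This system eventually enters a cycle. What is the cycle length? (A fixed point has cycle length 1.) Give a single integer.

Answer: 1

Derivation:
Step 0: 00001
Step 1: G0=G3=0 G1=G0|G4=0|1=1 G2=NOT G3=NOT 0=1 G3=G4&G0=1&0=0 G4=(0+0>=2)=0 -> 01100
Step 2: G0=G3=0 G1=G0|G4=0|0=0 G2=NOT G3=NOT 0=1 G3=G4&G0=0&0=0 G4=(0+0>=2)=0 -> 00100
Step 3: G0=G3=0 G1=G0|G4=0|0=0 G2=NOT G3=NOT 0=1 G3=G4&G0=0&0=0 G4=(0+0>=2)=0 -> 00100
State from step 3 equals state from step 2 -> cycle length 1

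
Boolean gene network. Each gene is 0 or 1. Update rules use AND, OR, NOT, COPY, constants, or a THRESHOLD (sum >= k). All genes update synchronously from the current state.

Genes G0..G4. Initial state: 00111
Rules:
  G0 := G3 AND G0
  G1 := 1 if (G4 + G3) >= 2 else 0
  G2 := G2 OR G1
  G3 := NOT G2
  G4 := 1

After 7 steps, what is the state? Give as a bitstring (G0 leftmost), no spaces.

Step 1: G0=G3&G0=1&0=0 G1=(1+1>=2)=1 G2=G2|G1=1|0=1 G3=NOT G2=NOT 1=0 G4=1(const) -> 01101
Step 2: G0=G3&G0=0&0=0 G1=(1+0>=2)=0 G2=G2|G1=1|1=1 G3=NOT G2=NOT 1=0 G4=1(const) -> 00101
Step 3: G0=G3&G0=0&0=0 G1=(1+0>=2)=0 G2=G2|G1=1|0=1 G3=NOT G2=NOT 1=0 G4=1(const) -> 00101
Step 4: G0=G3&G0=0&0=0 G1=(1+0>=2)=0 G2=G2|G1=1|0=1 G3=NOT G2=NOT 1=0 G4=1(const) -> 00101
Step 5: G0=G3&G0=0&0=0 G1=(1+0>=2)=0 G2=G2|G1=1|0=1 G3=NOT G2=NOT 1=0 G4=1(const) -> 00101
Step 6: G0=G3&G0=0&0=0 G1=(1+0>=2)=0 G2=G2|G1=1|0=1 G3=NOT G2=NOT 1=0 G4=1(const) -> 00101
Step 7: G0=G3&G0=0&0=0 G1=(1+0>=2)=0 G2=G2|G1=1|0=1 G3=NOT G2=NOT 1=0 G4=1(const) -> 00101

00101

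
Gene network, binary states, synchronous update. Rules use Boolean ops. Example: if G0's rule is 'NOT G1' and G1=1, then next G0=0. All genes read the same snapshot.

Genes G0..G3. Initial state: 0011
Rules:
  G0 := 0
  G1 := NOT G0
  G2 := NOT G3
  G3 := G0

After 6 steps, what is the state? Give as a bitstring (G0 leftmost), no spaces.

Step 1: G0=0(const) G1=NOT G0=NOT 0=1 G2=NOT G3=NOT 1=0 G3=G0=0 -> 0100
Step 2: G0=0(const) G1=NOT G0=NOT 0=1 G2=NOT G3=NOT 0=1 G3=G0=0 -> 0110
Step 3: G0=0(const) G1=NOT G0=NOT 0=1 G2=NOT G3=NOT 0=1 G3=G0=0 -> 0110
Step 4: G0=0(const) G1=NOT G0=NOT 0=1 G2=NOT G3=NOT 0=1 G3=G0=0 -> 0110
Step 5: G0=0(const) G1=NOT G0=NOT 0=1 G2=NOT G3=NOT 0=1 G3=G0=0 -> 0110
Step 6: G0=0(const) G1=NOT G0=NOT 0=1 G2=NOT G3=NOT 0=1 G3=G0=0 -> 0110

0110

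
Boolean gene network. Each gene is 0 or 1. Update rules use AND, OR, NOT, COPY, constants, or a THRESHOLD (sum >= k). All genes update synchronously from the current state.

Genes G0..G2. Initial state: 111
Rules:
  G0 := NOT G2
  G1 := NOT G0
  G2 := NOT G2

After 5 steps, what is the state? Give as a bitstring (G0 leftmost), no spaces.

Step 1: G0=NOT G2=NOT 1=0 G1=NOT G0=NOT 1=0 G2=NOT G2=NOT 1=0 -> 000
Step 2: G0=NOT G2=NOT 0=1 G1=NOT G0=NOT 0=1 G2=NOT G2=NOT 0=1 -> 111
Step 3: G0=NOT G2=NOT 1=0 G1=NOT G0=NOT 1=0 G2=NOT G2=NOT 1=0 -> 000
Step 4: G0=NOT G2=NOT 0=1 G1=NOT G0=NOT 0=1 G2=NOT G2=NOT 0=1 -> 111
Step 5: G0=NOT G2=NOT 1=0 G1=NOT G0=NOT 1=0 G2=NOT G2=NOT 1=0 -> 000

000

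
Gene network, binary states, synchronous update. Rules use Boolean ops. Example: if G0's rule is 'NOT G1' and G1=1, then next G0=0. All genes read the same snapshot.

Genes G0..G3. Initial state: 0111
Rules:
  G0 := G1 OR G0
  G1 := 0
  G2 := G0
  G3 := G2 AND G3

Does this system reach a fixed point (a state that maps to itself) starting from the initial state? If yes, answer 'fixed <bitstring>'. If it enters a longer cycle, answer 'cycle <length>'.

Step 0: 0111
Step 1: G0=G1|G0=1|0=1 G1=0(const) G2=G0=0 G3=G2&G3=1&1=1 -> 1001
Step 2: G0=G1|G0=0|1=1 G1=0(const) G2=G0=1 G3=G2&G3=0&1=0 -> 1010
Step 3: G0=G1|G0=0|1=1 G1=0(const) G2=G0=1 G3=G2&G3=1&0=0 -> 1010
Fixed point reached at step 2: 1010

Answer: fixed 1010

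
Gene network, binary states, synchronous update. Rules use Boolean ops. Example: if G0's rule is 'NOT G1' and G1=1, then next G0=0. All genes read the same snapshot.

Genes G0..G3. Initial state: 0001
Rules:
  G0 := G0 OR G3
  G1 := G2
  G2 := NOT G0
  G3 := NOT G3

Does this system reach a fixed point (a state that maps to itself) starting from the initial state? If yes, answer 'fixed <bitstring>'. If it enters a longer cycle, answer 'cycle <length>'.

Answer: cycle 2

Derivation:
Step 0: 0001
Step 1: G0=G0|G3=0|1=1 G1=G2=0 G2=NOT G0=NOT 0=1 G3=NOT G3=NOT 1=0 -> 1010
Step 2: G0=G0|G3=1|0=1 G1=G2=1 G2=NOT G0=NOT 1=0 G3=NOT G3=NOT 0=1 -> 1101
Step 3: G0=G0|G3=1|1=1 G1=G2=0 G2=NOT G0=NOT 1=0 G3=NOT G3=NOT 1=0 -> 1000
Step 4: G0=G0|G3=1|0=1 G1=G2=0 G2=NOT G0=NOT 1=0 G3=NOT G3=NOT 0=1 -> 1001
Step 5: G0=G0|G3=1|1=1 G1=G2=0 G2=NOT G0=NOT 1=0 G3=NOT G3=NOT 1=0 -> 1000
Cycle of length 2 starting at step 3 -> no fixed point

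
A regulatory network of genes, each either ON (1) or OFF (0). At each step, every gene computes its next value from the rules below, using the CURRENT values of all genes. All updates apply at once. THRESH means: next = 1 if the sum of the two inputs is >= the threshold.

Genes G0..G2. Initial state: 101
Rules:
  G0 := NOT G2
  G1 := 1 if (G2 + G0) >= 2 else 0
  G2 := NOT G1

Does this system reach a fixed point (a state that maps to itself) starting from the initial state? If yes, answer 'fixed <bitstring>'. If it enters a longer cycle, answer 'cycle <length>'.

Step 0: 101
Step 1: G0=NOT G2=NOT 1=0 G1=(1+1>=2)=1 G2=NOT G1=NOT 0=1 -> 011
Step 2: G0=NOT G2=NOT 1=0 G1=(1+0>=2)=0 G2=NOT G1=NOT 1=0 -> 000
Step 3: G0=NOT G2=NOT 0=1 G1=(0+0>=2)=0 G2=NOT G1=NOT 0=1 -> 101
Cycle of length 3 starting at step 0 -> no fixed point

Answer: cycle 3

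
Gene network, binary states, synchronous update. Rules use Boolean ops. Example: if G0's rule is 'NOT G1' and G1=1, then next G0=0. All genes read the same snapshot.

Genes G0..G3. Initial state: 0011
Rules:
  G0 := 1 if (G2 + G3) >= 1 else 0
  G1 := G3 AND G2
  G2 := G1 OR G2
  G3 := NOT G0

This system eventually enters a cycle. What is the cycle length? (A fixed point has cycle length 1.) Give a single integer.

Answer: 1

Derivation:
Step 0: 0011
Step 1: G0=(1+1>=1)=1 G1=G3&G2=1&1=1 G2=G1|G2=0|1=1 G3=NOT G0=NOT 0=1 -> 1111
Step 2: G0=(1+1>=1)=1 G1=G3&G2=1&1=1 G2=G1|G2=1|1=1 G3=NOT G0=NOT 1=0 -> 1110
Step 3: G0=(1+0>=1)=1 G1=G3&G2=0&1=0 G2=G1|G2=1|1=1 G3=NOT G0=NOT 1=0 -> 1010
Step 4: G0=(1+0>=1)=1 G1=G3&G2=0&1=0 G2=G1|G2=0|1=1 G3=NOT G0=NOT 1=0 -> 1010
State from step 4 equals state from step 3 -> cycle length 1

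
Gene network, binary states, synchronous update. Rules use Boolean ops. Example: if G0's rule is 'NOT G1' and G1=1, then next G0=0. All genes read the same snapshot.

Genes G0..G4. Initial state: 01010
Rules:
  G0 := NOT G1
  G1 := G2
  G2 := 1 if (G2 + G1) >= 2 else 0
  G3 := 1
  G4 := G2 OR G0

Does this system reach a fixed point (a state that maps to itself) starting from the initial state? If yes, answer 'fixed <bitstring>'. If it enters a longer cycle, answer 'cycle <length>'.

Answer: fixed 10011

Derivation:
Step 0: 01010
Step 1: G0=NOT G1=NOT 1=0 G1=G2=0 G2=(0+1>=2)=0 G3=1(const) G4=G2|G0=0|0=0 -> 00010
Step 2: G0=NOT G1=NOT 0=1 G1=G2=0 G2=(0+0>=2)=0 G3=1(const) G4=G2|G0=0|0=0 -> 10010
Step 3: G0=NOT G1=NOT 0=1 G1=G2=0 G2=(0+0>=2)=0 G3=1(const) G4=G2|G0=0|1=1 -> 10011
Step 4: G0=NOT G1=NOT 0=1 G1=G2=0 G2=(0+0>=2)=0 G3=1(const) G4=G2|G0=0|1=1 -> 10011
Fixed point reached at step 3: 10011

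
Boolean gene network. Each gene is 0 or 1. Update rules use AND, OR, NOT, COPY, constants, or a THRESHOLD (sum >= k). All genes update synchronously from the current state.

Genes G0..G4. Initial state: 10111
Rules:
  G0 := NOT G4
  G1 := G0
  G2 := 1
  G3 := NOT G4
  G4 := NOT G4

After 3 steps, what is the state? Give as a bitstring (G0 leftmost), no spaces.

Step 1: G0=NOT G4=NOT 1=0 G1=G0=1 G2=1(const) G3=NOT G4=NOT 1=0 G4=NOT G4=NOT 1=0 -> 01100
Step 2: G0=NOT G4=NOT 0=1 G1=G0=0 G2=1(const) G3=NOT G4=NOT 0=1 G4=NOT G4=NOT 0=1 -> 10111
Step 3: G0=NOT G4=NOT 1=0 G1=G0=1 G2=1(const) G3=NOT G4=NOT 1=0 G4=NOT G4=NOT 1=0 -> 01100

01100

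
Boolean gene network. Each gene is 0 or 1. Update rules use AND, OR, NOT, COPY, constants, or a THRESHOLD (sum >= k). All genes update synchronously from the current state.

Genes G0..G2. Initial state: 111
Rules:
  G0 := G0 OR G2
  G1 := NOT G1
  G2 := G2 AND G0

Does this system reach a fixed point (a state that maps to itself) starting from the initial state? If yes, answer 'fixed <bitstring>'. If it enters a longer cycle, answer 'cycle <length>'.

Step 0: 111
Step 1: G0=G0|G2=1|1=1 G1=NOT G1=NOT 1=0 G2=G2&G0=1&1=1 -> 101
Step 2: G0=G0|G2=1|1=1 G1=NOT G1=NOT 0=1 G2=G2&G0=1&1=1 -> 111
Cycle of length 2 starting at step 0 -> no fixed point

Answer: cycle 2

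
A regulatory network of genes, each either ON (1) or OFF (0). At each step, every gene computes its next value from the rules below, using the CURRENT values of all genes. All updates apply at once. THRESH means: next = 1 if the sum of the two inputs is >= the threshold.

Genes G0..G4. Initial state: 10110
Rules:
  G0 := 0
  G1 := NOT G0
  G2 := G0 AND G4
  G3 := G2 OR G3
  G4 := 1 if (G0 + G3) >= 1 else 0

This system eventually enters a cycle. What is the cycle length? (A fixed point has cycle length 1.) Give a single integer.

Answer: 1

Derivation:
Step 0: 10110
Step 1: G0=0(const) G1=NOT G0=NOT 1=0 G2=G0&G4=1&0=0 G3=G2|G3=1|1=1 G4=(1+1>=1)=1 -> 00011
Step 2: G0=0(const) G1=NOT G0=NOT 0=1 G2=G0&G4=0&1=0 G3=G2|G3=0|1=1 G4=(0+1>=1)=1 -> 01011
Step 3: G0=0(const) G1=NOT G0=NOT 0=1 G2=G0&G4=0&1=0 G3=G2|G3=0|1=1 G4=(0+1>=1)=1 -> 01011
State from step 3 equals state from step 2 -> cycle length 1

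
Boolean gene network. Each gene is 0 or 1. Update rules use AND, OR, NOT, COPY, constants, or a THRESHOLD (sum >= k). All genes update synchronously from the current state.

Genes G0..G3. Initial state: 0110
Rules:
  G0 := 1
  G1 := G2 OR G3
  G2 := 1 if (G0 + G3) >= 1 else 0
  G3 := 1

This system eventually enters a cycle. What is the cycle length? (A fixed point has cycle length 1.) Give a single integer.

Answer: 1

Derivation:
Step 0: 0110
Step 1: G0=1(const) G1=G2|G3=1|0=1 G2=(0+0>=1)=0 G3=1(const) -> 1101
Step 2: G0=1(const) G1=G2|G3=0|1=1 G2=(1+1>=1)=1 G3=1(const) -> 1111
Step 3: G0=1(const) G1=G2|G3=1|1=1 G2=(1+1>=1)=1 G3=1(const) -> 1111
State from step 3 equals state from step 2 -> cycle length 1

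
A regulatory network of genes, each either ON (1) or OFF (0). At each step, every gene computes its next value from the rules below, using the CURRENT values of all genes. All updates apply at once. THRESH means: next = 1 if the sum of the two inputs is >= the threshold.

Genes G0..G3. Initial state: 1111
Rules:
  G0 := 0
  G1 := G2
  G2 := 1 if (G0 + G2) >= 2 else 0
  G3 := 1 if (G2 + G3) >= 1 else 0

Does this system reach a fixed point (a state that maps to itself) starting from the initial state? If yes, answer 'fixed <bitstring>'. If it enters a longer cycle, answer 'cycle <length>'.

Step 0: 1111
Step 1: G0=0(const) G1=G2=1 G2=(1+1>=2)=1 G3=(1+1>=1)=1 -> 0111
Step 2: G0=0(const) G1=G2=1 G2=(0+1>=2)=0 G3=(1+1>=1)=1 -> 0101
Step 3: G0=0(const) G1=G2=0 G2=(0+0>=2)=0 G3=(0+1>=1)=1 -> 0001
Step 4: G0=0(const) G1=G2=0 G2=(0+0>=2)=0 G3=(0+1>=1)=1 -> 0001
Fixed point reached at step 3: 0001

Answer: fixed 0001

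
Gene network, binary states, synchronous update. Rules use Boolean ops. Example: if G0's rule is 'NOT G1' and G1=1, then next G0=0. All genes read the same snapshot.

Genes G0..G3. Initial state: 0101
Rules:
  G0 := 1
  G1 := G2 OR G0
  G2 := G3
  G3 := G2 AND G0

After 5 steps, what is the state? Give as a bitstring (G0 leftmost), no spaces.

Step 1: G0=1(const) G1=G2|G0=0|0=0 G2=G3=1 G3=G2&G0=0&0=0 -> 1010
Step 2: G0=1(const) G1=G2|G0=1|1=1 G2=G3=0 G3=G2&G0=1&1=1 -> 1101
Step 3: G0=1(const) G1=G2|G0=0|1=1 G2=G3=1 G3=G2&G0=0&1=0 -> 1110
Step 4: G0=1(const) G1=G2|G0=1|1=1 G2=G3=0 G3=G2&G0=1&1=1 -> 1101
Step 5: G0=1(const) G1=G2|G0=0|1=1 G2=G3=1 G3=G2&G0=0&1=0 -> 1110

1110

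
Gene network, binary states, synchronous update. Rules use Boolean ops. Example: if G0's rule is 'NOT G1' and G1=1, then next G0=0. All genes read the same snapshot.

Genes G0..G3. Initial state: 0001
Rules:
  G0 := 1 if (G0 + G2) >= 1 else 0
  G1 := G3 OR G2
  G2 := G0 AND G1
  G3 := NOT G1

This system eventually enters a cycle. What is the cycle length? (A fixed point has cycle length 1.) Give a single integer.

Step 0: 0001
Step 1: G0=(0+0>=1)=0 G1=G3|G2=1|0=1 G2=G0&G1=0&0=0 G3=NOT G1=NOT 0=1 -> 0101
Step 2: G0=(0+0>=1)=0 G1=G3|G2=1|0=1 G2=G0&G1=0&1=0 G3=NOT G1=NOT 1=0 -> 0100
Step 3: G0=(0+0>=1)=0 G1=G3|G2=0|0=0 G2=G0&G1=0&1=0 G3=NOT G1=NOT 1=0 -> 0000
Step 4: G0=(0+0>=1)=0 G1=G3|G2=0|0=0 G2=G0&G1=0&0=0 G3=NOT G1=NOT 0=1 -> 0001
State from step 4 equals state from step 0 -> cycle length 4

Answer: 4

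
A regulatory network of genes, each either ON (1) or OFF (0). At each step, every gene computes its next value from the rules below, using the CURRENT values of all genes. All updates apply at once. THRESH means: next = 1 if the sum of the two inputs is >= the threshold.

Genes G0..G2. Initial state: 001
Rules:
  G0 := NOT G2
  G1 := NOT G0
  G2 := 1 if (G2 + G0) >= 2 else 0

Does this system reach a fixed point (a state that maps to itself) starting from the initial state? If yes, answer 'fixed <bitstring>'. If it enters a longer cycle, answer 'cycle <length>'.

Answer: fixed 100

Derivation:
Step 0: 001
Step 1: G0=NOT G2=NOT 1=0 G1=NOT G0=NOT 0=1 G2=(1+0>=2)=0 -> 010
Step 2: G0=NOT G2=NOT 0=1 G1=NOT G0=NOT 0=1 G2=(0+0>=2)=0 -> 110
Step 3: G0=NOT G2=NOT 0=1 G1=NOT G0=NOT 1=0 G2=(0+1>=2)=0 -> 100
Step 4: G0=NOT G2=NOT 0=1 G1=NOT G0=NOT 1=0 G2=(0+1>=2)=0 -> 100
Fixed point reached at step 3: 100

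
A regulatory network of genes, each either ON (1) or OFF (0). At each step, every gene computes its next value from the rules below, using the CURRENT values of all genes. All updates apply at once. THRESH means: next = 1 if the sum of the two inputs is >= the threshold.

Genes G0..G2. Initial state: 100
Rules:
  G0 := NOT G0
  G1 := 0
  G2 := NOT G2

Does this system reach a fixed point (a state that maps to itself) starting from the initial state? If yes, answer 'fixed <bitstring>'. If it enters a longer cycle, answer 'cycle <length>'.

Answer: cycle 2

Derivation:
Step 0: 100
Step 1: G0=NOT G0=NOT 1=0 G1=0(const) G2=NOT G2=NOT 0=1 -> 001
Step 2: G0=NOT G0=NOT 0=1 G1=0(const) G2=NOT G2=NOT 1=0 -> 100
Cycle of length 2 starting at step 0 -> no fixed point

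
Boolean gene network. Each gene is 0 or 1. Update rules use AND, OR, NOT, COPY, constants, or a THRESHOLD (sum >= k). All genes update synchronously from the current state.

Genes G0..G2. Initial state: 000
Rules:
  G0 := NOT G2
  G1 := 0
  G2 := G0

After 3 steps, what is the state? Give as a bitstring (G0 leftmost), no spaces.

Step 1: G0=NOT G2=NOT 0=1 G1=0(const) G2=G0=0 -> 100
Step 2: G0=NOT G2=NOT 0=1 G1=0(const) G2=G0=1 -> 101
Step 3: G0=NOT G2=NOT 1=0 G1=0(const) G2=G0=1 -> 001

001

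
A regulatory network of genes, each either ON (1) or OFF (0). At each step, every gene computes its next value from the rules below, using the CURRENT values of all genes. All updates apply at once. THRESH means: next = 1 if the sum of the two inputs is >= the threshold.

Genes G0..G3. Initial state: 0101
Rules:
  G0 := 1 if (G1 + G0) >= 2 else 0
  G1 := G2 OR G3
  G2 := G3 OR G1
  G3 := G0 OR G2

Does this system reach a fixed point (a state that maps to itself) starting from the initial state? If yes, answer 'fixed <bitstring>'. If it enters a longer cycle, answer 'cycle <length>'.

Step 0: 0101
Step 1: G0=(1+0>=2)=0 G1=G2|G3=0|1=1 G2=G3|G1=1|1=1 G3=G0|G2=0|0=0 -> 0110
Step 2: G0=(1+0>=2)=0 G1=G2|G3=1|0=1 G2=G3|G1=0|1=1 G3=G0|G2=0|1=1 -> 0111
Step 3: G0=(1+0>=2)=0 G1=G2|G3=1|1=1 G2=G3|G1=1|1=1 G3=G0|G2=0|1=1 -> 0111
Fixed point reached at step 2: 0111

Answer: fixed 0111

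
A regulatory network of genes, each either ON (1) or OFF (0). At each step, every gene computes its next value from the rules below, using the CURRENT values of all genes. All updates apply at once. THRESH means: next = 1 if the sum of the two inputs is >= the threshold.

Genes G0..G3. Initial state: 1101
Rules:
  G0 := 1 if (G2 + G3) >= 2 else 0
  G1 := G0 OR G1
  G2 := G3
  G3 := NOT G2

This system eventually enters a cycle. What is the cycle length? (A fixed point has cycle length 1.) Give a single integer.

Step 0: 1101
Step 1: G0=(0+1>=2)=0 G1=G0|G1=1|1=1 G2=G3=1 G3=NOT G2=NOT 0=1 -> 0111
Step 2: G0=(1+1>=2)=1 G1=G0|G1=0|1=1 G2=G3=1 G3=NOT G2=NOT 1=0 -> 1110
Step 3: G0=(1+0>=2)=0 G1=G0|G1=1|1=1 G2=G3=0 G3=NOT G2=NOT 1=0 -> 0100
Step 4: G0=(0+0>=2)=0 G1=G0|G1=0|1=1 G2=G3=0 G3=NOT G2=NOT 0=1 -> 0101
Step 5: G0=(0+1>=2)=0 G1=G0|G1=0|1=1 G2=G3=1 G3=NOT G2=NOT 0=1 -> 0111
State from step 5 equals state from step 1 -> cycle length 4

Answer: 4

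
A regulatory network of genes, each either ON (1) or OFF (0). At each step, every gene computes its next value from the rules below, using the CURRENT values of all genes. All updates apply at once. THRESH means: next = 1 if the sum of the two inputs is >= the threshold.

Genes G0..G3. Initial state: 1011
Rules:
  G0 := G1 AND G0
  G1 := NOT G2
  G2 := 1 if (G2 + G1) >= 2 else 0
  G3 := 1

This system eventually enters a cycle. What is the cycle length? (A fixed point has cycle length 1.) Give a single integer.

Answer: 1

Derivation:
Step 0: 1011
Step 1: G0=G1&G0=0&1=0 G1=NOT G2=NOT 1=0 G2=(1+0>=2)=0 G3=1(const) -> 0001
Step 2: G0=G1&G0=0&0=0 G1=NOT G2=NOT 0=1 G2=(0+0>=2)=0 G3=1(const) -> 0101
Step 3: G0=G1&G0=1&0=0 G1=NOT G2=NOT 0=1 G2=(0+1>=2)=0 G3=1(const) -> 0101
State from step 3 equals state from step 2 -> cycle length 1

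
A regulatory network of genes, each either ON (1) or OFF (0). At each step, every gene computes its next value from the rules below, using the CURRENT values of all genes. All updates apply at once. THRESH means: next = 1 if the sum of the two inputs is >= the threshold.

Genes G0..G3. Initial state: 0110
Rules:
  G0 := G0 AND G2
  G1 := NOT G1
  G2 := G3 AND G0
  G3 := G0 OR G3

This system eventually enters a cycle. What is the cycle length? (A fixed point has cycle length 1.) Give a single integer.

Answer: 2

Derivation:
Step 0: 0110
Step 1: G0=G0&G2=0&1=0 G1=NOT G1=NOT 1=0 G2=G3&G0=0&0=0 G3=G0|G3=0|0=0 -> 0000
Step 2: G0=G0&G2=0&0=0 G1=NOT G1=NOT 0=1 G2=G3&G0=0&0=0 G3=G0|G3=0|0=0 -> 0100
Step 3: G0=G0&G2=0&0=0 G1=NOT G1=NOT 1=0 G2=G3&G0=0&0=0 G3=G0|G3=0|0=0 -> 0000
State from step 3 equals state from step 1 -> cycle length 2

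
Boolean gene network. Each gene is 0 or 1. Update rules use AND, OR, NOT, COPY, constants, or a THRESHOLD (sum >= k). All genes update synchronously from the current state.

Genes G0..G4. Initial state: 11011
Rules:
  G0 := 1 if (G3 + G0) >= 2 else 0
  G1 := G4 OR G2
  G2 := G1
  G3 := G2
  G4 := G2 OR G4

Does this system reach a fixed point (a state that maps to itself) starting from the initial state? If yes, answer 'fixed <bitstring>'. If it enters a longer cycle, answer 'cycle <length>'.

Answer: fixed 01111

Derivation:
Step 0: 11011
Step 1: G0=(1+1>=2)=1 G1=G4|G2=1|0=1 G2=G1=1 G3=G2=0 G4=G2|G4=0|1=1 -> 11101
Step 2: G0=(0+1>=2)=0 G1=G4|G2=1|1=1 G2=G1=1 G3=G2=1 G4=G2|G4=1|1=1 -> 01111
Step 3: G0=(1+0>=2)=0 G1=G4|G2=1|1=1 G2=G1=1 G3=G2=1 G4=G2|G4=1|1=1 -> 01111
Fixed point reached at step 2: 01111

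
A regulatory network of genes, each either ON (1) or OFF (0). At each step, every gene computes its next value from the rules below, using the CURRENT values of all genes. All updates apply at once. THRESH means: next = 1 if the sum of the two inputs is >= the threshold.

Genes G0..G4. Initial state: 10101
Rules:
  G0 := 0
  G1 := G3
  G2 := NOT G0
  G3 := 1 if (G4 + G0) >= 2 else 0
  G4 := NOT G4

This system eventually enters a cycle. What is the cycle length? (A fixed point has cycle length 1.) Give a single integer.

Answer: 2

Derivation:
Step 0: 10101
Step 1: G0=0(const) G1=G3=0 G2=NOT G0=NOT 1=0 G3=(1+1>=2)=1 G4=NOT G4=NOT 1=0 -> 00010
Step 2: G0=0(const) G1=G3=1 G2=NOT G0=NOT 0=1 G3=(0+0>=2)=0 G4=NOT G4=NOT 0=1 -> 01101
Step 3: G0=0(const) G1=G3=0 G2=NOT G0=NOT 0=1 G3=(1+0>=2)=0 G4=NOT G4=NOT 1=0 -> 00100
Step 4: G0=0(const) G1=G3=0 G2=NOT G0=NOT 0=1 G3=(0+0>=2)=0 G4=NOT G4=NOT 0=1 -> 00101
Step 5: G0=0(const) G1=G3=0 G2=NOT G0=NOT 0=1 G3=(1+0>=2)=0 G4=NOT G4=NOT 1=0 -> 00100
State from step 5 equals state from step 3 -> cycle length 2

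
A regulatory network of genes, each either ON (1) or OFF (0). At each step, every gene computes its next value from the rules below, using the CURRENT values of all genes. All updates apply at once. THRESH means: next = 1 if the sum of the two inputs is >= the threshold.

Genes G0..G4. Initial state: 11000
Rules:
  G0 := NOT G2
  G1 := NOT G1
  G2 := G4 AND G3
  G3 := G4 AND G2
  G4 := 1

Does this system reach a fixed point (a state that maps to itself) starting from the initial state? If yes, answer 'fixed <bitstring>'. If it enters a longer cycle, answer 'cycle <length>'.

Step 0: 11000
Step 1: G0=NOT G2=NOT 0=1 G1=NOT G1=NOT 1=0 G2=G4&G3=0&0=0 G3=G4&G2=0&0=0 G4=1(const) -> 10001
Step 2: G0=NOT G2=NOT 0=1 G1=NOT G1=NOT 0=1 G2=G4&G3=1&0=0 G3=G4&G2=1&0=0 G4=1(const) -> 11001
Step 3: G0=NOT G2=NOT 0=1 G1=NOT G1=NOT 1=0 G2=G4&G3=1&0=0 G3=G4&G2=1&0=0 G4=1(const) -> 10001
Cycle of length 2 starting at step 1 -> no fixed point

Answer: cycle 2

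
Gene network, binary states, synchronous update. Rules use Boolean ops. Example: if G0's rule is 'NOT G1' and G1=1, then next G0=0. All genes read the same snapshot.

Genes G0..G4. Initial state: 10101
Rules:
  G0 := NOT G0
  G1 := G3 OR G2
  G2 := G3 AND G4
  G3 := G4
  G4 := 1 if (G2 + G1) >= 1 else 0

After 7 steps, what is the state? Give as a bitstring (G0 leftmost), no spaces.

Step 1: G0=NOT G0=NOT 1=0 G1=G3|G2=0|1=1 G2=G3&G4=0&1=0 G3=G4=1 G4=(1+0>=1)=1 -> 01011
Step 2: G0=NOT G0=NOT 0=1 G1=G3|G2=1|0=1 G2=G3&G4=1&1=1 G3=G4=1 G4=(0+1>=1)=1 -> 11111
Step 3: G0=NOT G0=NOT 1=0 G1=G3|G2=1|1=1 G2=G3&G4=1&1=1 G3=G4=1 G4=(1+1>=1)=1 -> 01111
Step 4: G0=NOT G0=NOT 0=1 G1=G3|G2=1|1=1 G2=G3&G4=1&1=1 G3=G4=1 G4=(1+1>=1)=1 -> 11111
Step 5: G0=NOT G0=NOT 1=0 G1=G3|G2=1|1=1 G2=G3&G4=1&1=1 G3=G4=1 G4=(1+1>=1)=1 -> 01111
Step 6: G0=NOT G0=NOT 0=1 G1=G3|G2=1|1=1 G2=G3&G4=1&1=1 G3=G4=1 G4=(1+1>=1)=1 -> 11111
Step 7: G0=NOT G0=NOT 1=0 G1=G3|G2=1|1=1 G2=G3&G4=1&1=1 G3=G4=1 G4=(1+1>=1)=1 -> 01111

01111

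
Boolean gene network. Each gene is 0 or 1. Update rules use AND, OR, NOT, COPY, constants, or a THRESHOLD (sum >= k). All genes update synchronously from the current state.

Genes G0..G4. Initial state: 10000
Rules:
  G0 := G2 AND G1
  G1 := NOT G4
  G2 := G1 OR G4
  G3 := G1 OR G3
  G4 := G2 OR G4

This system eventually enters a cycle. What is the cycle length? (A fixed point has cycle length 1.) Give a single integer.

Answer: 1

Derivation:
Step 0: 10000
Step 1: G0=G2&G1=0&0=0 G1=NOT G4=NOT 0=1 G2=G1|G4=0|0=0 G3=G1|G3=0|0=0 G4=G2|G4=0|0=0 -> 01000
Step 2: G0=G2&G1=0&1=0 G1=NOT G4=NOT 0=1 G2=G1|G4=1|0=1 G3=G1|G3=1|0=1 G4=G2|G4=0|0=0 -> 01110
Step 3: G0=G2&G1=1&1=1 G1=NOT G4=NOT 0=1 G2=G1|G4=1|0=1 G3=G1|G3=1|1=1 G4=G2|G4=1|0=1 -> 11111
Step 4: G0=G2&G1=1&1=1 G1=NOT G4=NOT 1=0 G2=G1|G4=1|1=1 G3=G1|G3=1|1=1 G4=G2|G4=1|1=1 -> 10111
Step 5: G0=G2&G1=1&0=0 G1=NOT G4=NOT 1=0 G2=G1|G4=0|1=1 G3=G1|G3=0|1=1 G4=G2|G4=1|1=1 -> 00111
Step 6: G0=G2&G1=1&0=0 G1=NOT G4=NOT 1=0 G2=G1|G4=0|1=1 G3=G1|G3=0|1=1 G4=G2|G4=1|1=1 -> 00111
State from step 6 equals state from step 5 -> cycle length 1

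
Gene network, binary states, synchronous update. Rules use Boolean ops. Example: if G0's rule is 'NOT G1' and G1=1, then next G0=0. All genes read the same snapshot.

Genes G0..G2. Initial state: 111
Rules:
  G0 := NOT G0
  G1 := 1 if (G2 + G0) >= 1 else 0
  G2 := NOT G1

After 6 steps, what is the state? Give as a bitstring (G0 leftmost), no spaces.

Step 1: G0=NOT G0=NOT 1=0 G1=(1+1>=1)=1 G2=NOT G1=NOT 1=0 -> 010
Step 2: G0=NOT G0=NOT 0=1 G1=(0+0>=1)=0 G2=NOT G1=NOT 1=0 -> 100
Step 3: G0=NOT G0=NOT 1=0 G1=(0+1>=1)=1 G2=NOT G1=NOT 0=1 -> 011
Step 4: G0=NOT G0=NOT 0=1 G1=(1+0>=1)=1 G2=NOT G1=NOT 1=0 -> 110
Step 5: G0=NOT G0=NOT 1=0 G1=(0+1>=1)=1 G2=NOT G1=NOT 1=0 -> 010
Step 6: G0=NOT G0=NOT 0=1 G1=(0+0>=1)=0 G2=NOT G1=NOT 1=0 -> 100

100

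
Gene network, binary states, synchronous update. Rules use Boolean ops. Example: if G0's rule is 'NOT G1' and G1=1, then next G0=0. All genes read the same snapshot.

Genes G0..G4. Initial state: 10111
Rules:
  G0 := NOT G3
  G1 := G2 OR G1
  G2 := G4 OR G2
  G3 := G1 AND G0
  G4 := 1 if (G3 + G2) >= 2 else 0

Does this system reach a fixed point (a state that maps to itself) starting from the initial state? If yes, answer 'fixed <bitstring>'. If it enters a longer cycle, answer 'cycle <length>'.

Step 0: 10111
Step 1: G0=NOT G3=NOT 1=0 G1=G2|G1=1|0=1 G2=G4|G2=1|1=1 G3=G1&G0=0&1=0 G4=(1+1>=2)=1 -> 01101
Step 2: G0=NOT G3=NOT 0=1 G1=G2|G1=1|1=1 G2=G4|G2=1|1=1 G3=G1&G0=1&0=0 G4=(0+1>=2)=0 -> 11100
Step 3: G0=NOT G3=NOT 0=1 G1=G2|G1=1|1=1 G2=G4|G2=0|1=1 G3=G1&G0=1&1=1 G4=(0+1>=2)=0 -> 11110
Step 4: G0=NOT G3=NOT 1=0 G1=G2|G1=1|1=1 G2=G4|G2=0|1=1 G3=G1&G0=1&1=1 G4=(1+1>=2)=1 -> 01111
Step 5: G0=NOT G3=NOT 1=0 G1=G2|G1=1|1=1 G2=G4|G2=1|1=1 G3=G1&G0=1&0=0 G4=(1+1>=2)=1 -> 01101
Cycle of length 4 starting at step 1 -> no fixed point

Answer: cycle 4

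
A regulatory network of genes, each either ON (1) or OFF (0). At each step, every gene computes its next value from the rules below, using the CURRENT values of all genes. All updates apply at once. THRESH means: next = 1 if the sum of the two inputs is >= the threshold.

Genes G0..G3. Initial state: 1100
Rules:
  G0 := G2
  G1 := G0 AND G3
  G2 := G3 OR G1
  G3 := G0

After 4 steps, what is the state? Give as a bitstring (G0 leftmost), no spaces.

Step 1: G0=G2=0 G1=G0&G3=1&0=0 G2=G3|G1=0|1=1 G3=G0=1 -> 0011
Step 2: G0=G2=1 G1=G0&G3=0&1=0 G2=G3|G1=1|0=1 G3=G0=0 -> 1010
Step 3: G0=G2=1 G1=G0&G3=1&0=0 G2=G3|G1=0|0=0 G3=G0=1 -> 1001
Step 4: G0=G2=0 G1=G0&G3=1&1=1 G2=G3|G1=1|0=1 G3=G0=1 -> 0111

0111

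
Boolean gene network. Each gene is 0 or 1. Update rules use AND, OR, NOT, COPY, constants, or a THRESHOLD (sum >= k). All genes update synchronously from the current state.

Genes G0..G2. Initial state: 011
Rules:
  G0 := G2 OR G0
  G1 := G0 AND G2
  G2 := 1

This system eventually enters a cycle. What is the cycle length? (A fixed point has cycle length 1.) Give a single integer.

Step 0: 011
Step 1: G0=G2|G0=1|0=1 G1=G0&G2=0&1=0 G2=1(const) -> 101
Step 2: G0=G2|G0=1|1=1 G1=G0&G2=1&1=1 G2=1(const) -> 111
Step 3: G0=G2|G0=1|1=1 G1=G0&G2=1&1=1 G2=1(const) -> 111
State from step 3 equals state from step 2 -> cycle length 1

Answer: 1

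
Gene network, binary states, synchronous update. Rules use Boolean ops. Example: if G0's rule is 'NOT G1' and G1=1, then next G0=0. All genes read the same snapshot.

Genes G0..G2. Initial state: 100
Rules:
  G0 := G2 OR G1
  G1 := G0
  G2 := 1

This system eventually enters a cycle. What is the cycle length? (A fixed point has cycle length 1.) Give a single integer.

Answer: 1

Derivation:
Step 0: 100
Step 1: G0=G2|G1=0|0=0 G1=G0=1 G2=1(const) -> 011
Step 2: G0=G2|G1=1|1=1 G1=G0=0 G2=1(const) -> 101
Step 3: G0=G2|G1=1|0=1 G1=G0=1 G2=1(const) -> 111
Step 4: G0=G2|G1=1|1=1 G1=G0=1 G2=1(const) -> 111
State from step 4 equals state from step 3 -> cycle length 1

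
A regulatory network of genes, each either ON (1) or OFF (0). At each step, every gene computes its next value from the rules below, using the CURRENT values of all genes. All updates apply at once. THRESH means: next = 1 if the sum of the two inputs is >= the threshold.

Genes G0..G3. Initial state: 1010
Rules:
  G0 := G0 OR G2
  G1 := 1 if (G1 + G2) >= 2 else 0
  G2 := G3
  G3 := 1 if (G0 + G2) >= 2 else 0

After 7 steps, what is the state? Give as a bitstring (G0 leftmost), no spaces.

Step 1: G0=G0|G2=1|1=1 G1=(0+1>=2)=0 G2=G3=0 G3=(1+1>=2)=1 -> 1001
Step 2: G0=G0|G2=1|0=1 G1=(0+0>=2)=0 G2=G3=1 G3=(1+0>=2)=0 -> 1010
Step 3: G0=G0|G2=1|1=1 G1=(0+1>=2)=0 G2=G3=0 G3=(1+1>=2)=1 -> 1001
Step 4: G0=G0|G2=1|0=1 G1=(0+0>=2)=0 G2=G3=1 G3=(1+0>=2)=0 -> 1010
Step 5: G0=G0|G2=1|1=1 G1=(0+1>=2)=0 G2=G3=0 G3=(1+1>=2)=1 -> 1001
Step 6: G0=G0|G2=1|0=1 G1=(0+0>=2)=0 G2=G3=1 G3=(1+0>=2)=0 -> 1010
Step 7: G0=G0|G2=1|1=1 G1=(0+1>=2)=0 G2=G3=0 G3=(1+1>=2)=1 -> 1001

1001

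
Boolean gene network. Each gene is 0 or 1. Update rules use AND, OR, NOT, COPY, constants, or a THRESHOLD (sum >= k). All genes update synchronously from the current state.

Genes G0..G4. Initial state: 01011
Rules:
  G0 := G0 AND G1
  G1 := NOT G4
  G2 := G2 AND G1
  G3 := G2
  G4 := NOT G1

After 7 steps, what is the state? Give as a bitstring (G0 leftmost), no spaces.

Step 1: G0=G0&G1=0&1=0 G1=NOT G4=NOT 1=0 G2=G2&G1=0&1=0 G3=G2=0 G4=NOT G1=NOT 1=0 -> 00000
Step 2: G0=G0&G1=0&0=0 G1=NOT G4=NOT 0=1 G2=G2&G1=0&0=0 G3=G2=0 G4=NOT G1=NOT 0=1 -> 01001
Step 3: G0=G0&G1=0&1=0 G1=NOT G4=NOT 1=0 G2=G2&G1=0&1=0 G3=G2=0 G4=NOT G1=NOT 1=0 -> 00000
Step 4: G0=G0&G1=0&0=0 G1=NOT G4=NOT 0=1 G2=G2&G1=0&0=0 G3=G2=0 G4=NOT G1=NOT 0=1 -> 01001
Step 5: G0=G0&G1=0&1=0 G1=NOT G4=NOT 1=0 G2=G2&G1=0&1=0 G3=G2=0 G4=NOT G1=NOT 1=0 -> 00000
Step 6: G0=G0&G1=0&0=0 G1=NOT G4=NOT 0=1 G2=G2&G1=0&0=0 G3=G2=0 G4=NOT G1=NOT 0=1 -> 01001
Step 7: G0=G0&G1=0&1=0 G1=NOT G4=NOT 1=0 G2=G2&G1=0&1=0 G3=G2=0 G4=NOT G1=NOT 1=0 -> 00000

00000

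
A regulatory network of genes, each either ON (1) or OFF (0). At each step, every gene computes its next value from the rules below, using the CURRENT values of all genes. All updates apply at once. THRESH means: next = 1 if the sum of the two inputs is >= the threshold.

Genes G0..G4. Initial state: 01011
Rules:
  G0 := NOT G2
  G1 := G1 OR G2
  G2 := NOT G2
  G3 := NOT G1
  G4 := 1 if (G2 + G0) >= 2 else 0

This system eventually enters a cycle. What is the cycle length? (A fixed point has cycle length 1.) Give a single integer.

Step 0: 01011
Step 1: G0=NOT G2=NOT 0=1 G1=G1|G2=1|0=1 G2=NOT G2=NOT 0=1 G3=NOT G1=NOT 1=0 G4=(0+0>=2)=0 -> 11100
Step 2: G0=NOT G2=NOT 1=0 G1=G1|G2=1|1=1 G2=NOT G2=NOT 1=0 G3=NOT G1=NOT 1=0 G4=(1+1>=2)=1 -> 01001
Step 3: G0=NOT G2=NOT 0=1 G1=G1|G2=1|0=1 G2=NOT G2=NOT 0=1 G3=NOT G1=NOT 1=0 G4=(0+0>=2)=0 -> 11100
State from step 3 equals state from step 1 -> cycle length 2

Answer: 2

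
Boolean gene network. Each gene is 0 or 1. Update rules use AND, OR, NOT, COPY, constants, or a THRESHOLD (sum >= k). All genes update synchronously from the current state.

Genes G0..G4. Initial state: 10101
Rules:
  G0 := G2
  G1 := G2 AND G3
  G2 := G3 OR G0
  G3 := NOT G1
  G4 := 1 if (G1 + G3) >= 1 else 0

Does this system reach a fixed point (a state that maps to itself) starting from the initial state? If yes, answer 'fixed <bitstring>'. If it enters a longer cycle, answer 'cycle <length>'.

Step 0: 10101
Step 1: G0=G2=1 G1=G2&G3=1&0=0 G2=G3|G0=0|1=1 G3=NOT G1=NOT 0=1 G4=(0+0>=1)=0 -> 10110
Step 2: G0=G2=1 G1=G2&G3=1&1=1 G2=G3|G0=1|1=1 G3=NOT G1=NOT 0=1 G4=(0+1>=1)=1 -> 11111
Step 3: G0=G2=1 G1=G2&G3=1&1=1 G2=G3|G0=1|1=1 G3=NOT G1=NOT 1=0 G4=(1+1>=1)=1 -> 11101
Step 4: G0=G2=1 G1=G2&G3=1&0=0 G2=G3|G0=0|1=1 G3=NOT G1=NOT 1=0 G4=(1+0>=1)=1 -> 10101
Cycle of length 4 starting at step 0 -> no fixed point

Answer: cycle 4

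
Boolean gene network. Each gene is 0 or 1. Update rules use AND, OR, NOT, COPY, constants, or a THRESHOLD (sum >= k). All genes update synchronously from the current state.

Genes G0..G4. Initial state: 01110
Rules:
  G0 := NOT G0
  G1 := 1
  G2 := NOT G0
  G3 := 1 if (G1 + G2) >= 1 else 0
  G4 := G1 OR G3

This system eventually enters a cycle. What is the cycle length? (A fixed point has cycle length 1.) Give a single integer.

Answer: 2

Derivation:
Step 0: 01110
Step 1: G0=NOT G0=NOT 0=1 G1=1(const) G2=NOT G0=NOT 0=1 G3=(1+1>=1)=1 G4=G1|G3=1|1=1 -> 11111
Step 2: G0=NOT G0=NOT 1=0 G1=1(const) G2=NOT G0=NOT 1=0 G3=(1+1>=1)=1 G4=G1|G3=1|1=1 -> 01011
Step 3: G0=NOT G0=NOT 0=1 G1=1(const) G2=NOT G0=NOT 0=1 G3=(1+0>=1)=1 G4=G1|G3=1|1=1 -> 11111
State from step 3 equals state from step 1 -> cycle length 2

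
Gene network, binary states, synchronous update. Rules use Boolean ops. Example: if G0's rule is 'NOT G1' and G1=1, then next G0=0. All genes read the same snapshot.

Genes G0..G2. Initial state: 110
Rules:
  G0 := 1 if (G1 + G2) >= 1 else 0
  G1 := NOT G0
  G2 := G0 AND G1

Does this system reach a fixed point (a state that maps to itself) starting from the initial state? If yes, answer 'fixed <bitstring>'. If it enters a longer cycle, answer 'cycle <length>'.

Answer: cycle 5

Derivation:
Step 0: 110
Step 1: G0=(1+0>=1)=1 G1=NOT G0=NOT 1=0 G2=G0&G1=1&1=1 -> 101
Step 2: G0=(0+1>=1)=1 G1=NOT G0=NOT 1=0 G2=G0&G1=1&0=0 -> 100
Step 3: G0=(0+0>=1)=0 G1=NOT G0=NOT 1=0 G2=G0&G1=1&0=0 -> 000
Step 4: G0=(0+0>=1)=0 G1=NOT G0=NOT 0=1 G2=G0&G1=0&0=0 -> 010
Step 5: G0=(1+0>=1)=1 G1=NOT G0=NOT 0=1 G2=G0&G1=0&1=0 -> 110
Cycle of length 5 starting at step 0 -> no fixed point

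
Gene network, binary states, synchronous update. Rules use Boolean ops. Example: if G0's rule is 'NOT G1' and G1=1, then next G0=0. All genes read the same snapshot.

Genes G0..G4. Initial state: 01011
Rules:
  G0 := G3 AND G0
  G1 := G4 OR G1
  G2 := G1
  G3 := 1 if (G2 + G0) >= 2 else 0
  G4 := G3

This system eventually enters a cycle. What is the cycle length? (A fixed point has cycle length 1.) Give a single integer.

Step 0: 01011
Step 1: G0=G3&G0=1&0=0 G1=G4|G1=1|1=1 G2=G1=1 G3=(0+0>=2)=0 G4=G3=1 -> 01101
Step 2: G0=G3&G0=0&0=0 G1=G4|G1=1|1=1 G2=G1=1 G3=(1+0>=2)=0 G4=G3=0 -> 01100
Step 3: G0=G3&G0=0&0=0 G1=G4|G1=0|1=1 G2=G1=1 G3=(1+0>=2)=0 G4=G3=0 -> 01100
State from step 3 equals state from step 2 -> cycle length 1

Answer: 1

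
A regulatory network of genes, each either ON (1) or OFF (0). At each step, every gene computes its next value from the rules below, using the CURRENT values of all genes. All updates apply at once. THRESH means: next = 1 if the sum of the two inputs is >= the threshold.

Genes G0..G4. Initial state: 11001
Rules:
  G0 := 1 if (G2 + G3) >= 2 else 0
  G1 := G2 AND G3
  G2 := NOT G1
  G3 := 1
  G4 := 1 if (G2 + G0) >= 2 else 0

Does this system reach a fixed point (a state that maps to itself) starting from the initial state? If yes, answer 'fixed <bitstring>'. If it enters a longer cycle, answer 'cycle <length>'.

Step 0: 11001
Step 1: G0=(0+0>=2)=0 G1=G2&G3=0&0=0 G2=NOT G1=NOT 1=0 G3=1(const) G4=(0+1>=2)=0 -> 00010
Step 2: G0=(0+1>=2)=0 G1=G2&G3=0&1=0 G2=NOT G1=NOT 0=1 G3=1(const) G4=(0+0>=2)=0 -> 00110
Step 3: G0=(1+1>=2)=1 G1=G2&G3=1&1=1 G2=NOT G1=NOT 0=1 G3=1(const) G4=(1+0>=2)=0 -> 11110
Step 4: G0=(1+1>=2)=1 G1=G2&G3=1&1=1 G2=NOT G1=NOT 1=0 G3=1(const) G4=(1+1>=2)=1 -> 11011
Step 5: G0=(0+1>=2)=0 G1=G2&G3=0&1=0 G2=NOT G1=NOT 1=0 G3=1(const) G4=(0+1>=2)=0 -> 00010
Cycle of length 4 starting at step 1 -> no fixed point

Answer: cycle 4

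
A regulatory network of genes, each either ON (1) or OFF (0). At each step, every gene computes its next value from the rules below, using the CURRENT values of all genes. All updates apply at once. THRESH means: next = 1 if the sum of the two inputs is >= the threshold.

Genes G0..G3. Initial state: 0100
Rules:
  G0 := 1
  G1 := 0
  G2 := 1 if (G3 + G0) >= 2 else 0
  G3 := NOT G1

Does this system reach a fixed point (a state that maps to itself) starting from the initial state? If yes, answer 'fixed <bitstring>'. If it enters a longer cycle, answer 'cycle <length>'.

Answer: fixed 1011

Derivation:
Step 0: 0100
Step 1: G0=1(const) G1=0(const) G2=(0+0>=2)=0 G3=NOT G1=NOT 1=0 -> 1000
Step 2: G0=1(const) G1=0(const) G2=(0+1>=2)=0 G3=NOT G1=NOT 0=1 -> 1001
Step 3: G0=1(const) G1=0(const) G2=(1+1>=2)=1 G3=NOT G1=NOT 0=1 -> 1011
Step 4: G0=1(const) G1=0(const) G2=(1+1>=2)=1 G3=NOT G1=NOT 0=1 -> 1011
Fixed point reached at step 3: 1011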